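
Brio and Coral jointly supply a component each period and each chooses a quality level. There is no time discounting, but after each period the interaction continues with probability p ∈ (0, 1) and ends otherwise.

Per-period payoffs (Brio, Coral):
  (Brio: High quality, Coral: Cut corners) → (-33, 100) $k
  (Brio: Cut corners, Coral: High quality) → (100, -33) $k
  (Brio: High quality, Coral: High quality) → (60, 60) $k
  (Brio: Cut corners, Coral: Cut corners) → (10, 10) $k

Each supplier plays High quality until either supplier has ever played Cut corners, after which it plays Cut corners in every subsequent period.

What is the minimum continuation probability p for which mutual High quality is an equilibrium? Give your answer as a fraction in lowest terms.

Expected cooperation value is 60 + p·60 + p²·60 + … = 60/(1−p); deviation gives 100 + p·10/(1−p).
60 ≥ 100(1−p) + 10p ⇒ 90p ≥ 40 ⇒ p ≥ 40/90 = 4/9.

4/9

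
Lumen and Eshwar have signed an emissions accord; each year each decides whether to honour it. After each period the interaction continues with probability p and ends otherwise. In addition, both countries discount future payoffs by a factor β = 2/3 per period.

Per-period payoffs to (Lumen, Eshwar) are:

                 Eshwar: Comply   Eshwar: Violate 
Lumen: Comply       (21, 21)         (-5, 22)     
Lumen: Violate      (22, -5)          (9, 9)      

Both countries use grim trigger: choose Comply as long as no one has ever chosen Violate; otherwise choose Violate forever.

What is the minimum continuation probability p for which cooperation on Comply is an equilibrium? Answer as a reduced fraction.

Expected continuation weight on next period's payoff is β·p = 2/3·p, which plays the role of the discount factor.
Cooperation requires 2/3·p ≥ (22−21)/(22−9) = 1/13, hence p ≥ 3/26.

3/26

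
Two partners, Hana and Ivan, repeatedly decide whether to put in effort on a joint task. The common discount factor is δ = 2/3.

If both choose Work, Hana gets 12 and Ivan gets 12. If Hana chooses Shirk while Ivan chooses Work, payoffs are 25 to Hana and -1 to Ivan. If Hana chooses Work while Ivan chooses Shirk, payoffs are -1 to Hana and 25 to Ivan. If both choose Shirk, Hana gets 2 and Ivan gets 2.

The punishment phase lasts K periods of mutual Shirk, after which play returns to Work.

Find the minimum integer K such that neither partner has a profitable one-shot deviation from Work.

Need Σ_{k=1}^{K} δ^k ≥ (25−12)/(12−2) = 1.3000 at δ = 2/3.
At K = 2 the sum is 1.1111 < 1.3000; at K = 3 it is 1.4074 ≥ 1.3000.
So the minimum punishment length is K = 3.

3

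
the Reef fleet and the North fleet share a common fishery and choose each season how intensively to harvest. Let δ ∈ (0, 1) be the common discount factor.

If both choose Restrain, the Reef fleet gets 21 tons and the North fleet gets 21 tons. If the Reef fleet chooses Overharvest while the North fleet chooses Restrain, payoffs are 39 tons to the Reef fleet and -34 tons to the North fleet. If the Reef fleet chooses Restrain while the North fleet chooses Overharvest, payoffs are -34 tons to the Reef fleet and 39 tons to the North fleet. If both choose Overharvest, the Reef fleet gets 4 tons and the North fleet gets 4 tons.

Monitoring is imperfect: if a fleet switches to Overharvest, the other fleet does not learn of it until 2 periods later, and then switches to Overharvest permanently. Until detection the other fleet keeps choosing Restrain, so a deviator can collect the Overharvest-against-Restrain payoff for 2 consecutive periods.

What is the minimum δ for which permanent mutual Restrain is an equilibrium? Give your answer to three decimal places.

0.717

The best deviation is to choose Overharvest for all 2 undetected periods, earning 39 each, then 4 forever once detected.
Deviation value: 39(1−δ^2)/(1−δ) + 4δ^2/(1−δ); cooperation value: 21/(1−δ).
IC: 21 ≥ 39(1−δ^2) + 4δ^2 = 39 − 35δ^2.
So δ^2 ≥ 18/35, giving δ ≥ (18/35)^(1/2) ≈ 0.717.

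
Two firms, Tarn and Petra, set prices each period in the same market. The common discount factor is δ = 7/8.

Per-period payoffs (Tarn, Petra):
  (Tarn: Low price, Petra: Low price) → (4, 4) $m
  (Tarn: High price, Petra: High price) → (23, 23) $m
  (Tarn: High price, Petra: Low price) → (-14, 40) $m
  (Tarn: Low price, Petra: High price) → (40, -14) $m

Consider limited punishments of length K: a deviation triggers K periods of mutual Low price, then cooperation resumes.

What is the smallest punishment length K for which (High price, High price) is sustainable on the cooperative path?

2

Need Σ_{k=1}^{K} δ^k ≥ (40−23)/(23−4) = 0.8947 at δ = 7/8.
At K = 1 the sum is 0.8750 < 0.8947; at K = 2 it is 1.6406 ≥ 0.8947.
So the minimum punishment length is K = 2.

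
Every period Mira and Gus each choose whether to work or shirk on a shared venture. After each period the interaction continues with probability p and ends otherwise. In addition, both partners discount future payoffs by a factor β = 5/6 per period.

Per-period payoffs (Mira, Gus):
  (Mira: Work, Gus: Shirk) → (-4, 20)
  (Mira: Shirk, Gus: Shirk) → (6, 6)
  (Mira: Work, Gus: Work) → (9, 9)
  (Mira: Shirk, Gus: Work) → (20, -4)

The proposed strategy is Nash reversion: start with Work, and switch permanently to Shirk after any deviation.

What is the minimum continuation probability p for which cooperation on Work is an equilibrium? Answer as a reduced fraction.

33/35

Expected continuation weight on next period's payoff is β·p = 5/6·p, which plays the role of the discount factor.
Cooperation requires 5/6·p ≥ (20−9)/(20−6) = 11/14, hence p ≥ 33/35.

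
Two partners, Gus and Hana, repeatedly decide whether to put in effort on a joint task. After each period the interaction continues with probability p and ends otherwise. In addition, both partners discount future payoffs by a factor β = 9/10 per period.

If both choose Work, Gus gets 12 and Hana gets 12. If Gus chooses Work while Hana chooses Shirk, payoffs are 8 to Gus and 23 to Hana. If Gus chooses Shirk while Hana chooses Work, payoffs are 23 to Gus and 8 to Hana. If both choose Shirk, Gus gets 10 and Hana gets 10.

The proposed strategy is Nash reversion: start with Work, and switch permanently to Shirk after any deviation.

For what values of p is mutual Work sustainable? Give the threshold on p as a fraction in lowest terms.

With continuation probability p and discount β, the effective per-period discount factor is βp.
Grim-trigger IC: βp ≥ (23−12)/(23−10) = 11/13.
So p ≥ (11/13)/(9/10) = 110/117.

110/117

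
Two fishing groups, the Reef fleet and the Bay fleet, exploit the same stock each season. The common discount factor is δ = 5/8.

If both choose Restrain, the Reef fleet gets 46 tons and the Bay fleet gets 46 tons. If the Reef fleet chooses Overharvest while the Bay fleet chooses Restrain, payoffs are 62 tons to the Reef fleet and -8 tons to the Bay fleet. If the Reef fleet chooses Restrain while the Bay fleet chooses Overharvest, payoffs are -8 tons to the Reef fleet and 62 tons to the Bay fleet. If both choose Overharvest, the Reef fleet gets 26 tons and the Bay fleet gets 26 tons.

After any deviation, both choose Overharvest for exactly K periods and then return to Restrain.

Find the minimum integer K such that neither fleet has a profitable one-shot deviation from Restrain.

2

Need Σ_{k=1}^{K} δ^k ≥ (62−46)/(46−26) = 0.8000 at δ = 5/8.
At K = 1 the sum is 0.6250 < 0.8000; at K = 2 it is 1.0156 ≥ 0.8000.
So the minimum punishment length is K = 2.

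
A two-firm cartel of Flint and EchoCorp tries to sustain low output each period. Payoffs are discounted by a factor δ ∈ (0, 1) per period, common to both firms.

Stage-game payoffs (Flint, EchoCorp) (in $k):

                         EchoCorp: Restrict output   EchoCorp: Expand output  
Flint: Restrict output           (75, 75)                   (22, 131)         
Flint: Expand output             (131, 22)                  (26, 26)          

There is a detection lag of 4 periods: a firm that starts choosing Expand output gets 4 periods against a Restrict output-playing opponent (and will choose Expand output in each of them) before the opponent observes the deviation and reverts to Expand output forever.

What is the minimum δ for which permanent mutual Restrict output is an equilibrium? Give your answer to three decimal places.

0.855

The best deviation is to choose Expand output for all 4 undetected periods, earning 131 each, then 26 forever once detected.
Deviation value: 131(1−δ^4)/(1−δ) + 26δ^4/(1−δ); cooperation value: 75/(1−δ).
IC: 75 ≥ 131(1−δ^4) + 26δ^4 = 131 − 105δ^4.
So δ^4 ≥ 56/105 = 8/15, giving δ ≥ (8/15)^(1/4) ≈ 0.855.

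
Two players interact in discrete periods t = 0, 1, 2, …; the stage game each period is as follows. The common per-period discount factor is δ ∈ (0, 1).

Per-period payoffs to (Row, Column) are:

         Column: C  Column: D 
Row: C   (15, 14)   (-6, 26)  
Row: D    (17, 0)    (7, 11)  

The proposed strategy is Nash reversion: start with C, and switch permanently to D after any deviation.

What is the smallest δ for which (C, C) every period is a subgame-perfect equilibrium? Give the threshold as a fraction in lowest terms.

Row's threshold: (17−15)/(17−7) = 1/5.
Column's threshold: (26−14)/(26−11) = 4/5.
1/5 < 4/5, so Column binds and δ* = 4/5.

4/5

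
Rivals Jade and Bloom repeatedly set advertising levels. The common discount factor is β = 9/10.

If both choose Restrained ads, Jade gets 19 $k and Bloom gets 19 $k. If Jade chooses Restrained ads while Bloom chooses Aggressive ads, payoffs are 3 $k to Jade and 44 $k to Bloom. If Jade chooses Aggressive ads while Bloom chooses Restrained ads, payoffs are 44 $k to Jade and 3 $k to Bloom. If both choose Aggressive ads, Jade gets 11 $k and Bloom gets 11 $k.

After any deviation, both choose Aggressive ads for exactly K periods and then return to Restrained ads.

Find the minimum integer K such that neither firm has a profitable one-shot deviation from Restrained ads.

5

Need Σ_{k=1}^{K} β^k ≥ (44−19)/(19−11) = 3.1250 at β = 9/10.
At K = 4 the sum is 3.0951 < 3.1250; at K = 5 it is 3.6856 ≥ 3.1250.
So the minimum punishment length is K = 5.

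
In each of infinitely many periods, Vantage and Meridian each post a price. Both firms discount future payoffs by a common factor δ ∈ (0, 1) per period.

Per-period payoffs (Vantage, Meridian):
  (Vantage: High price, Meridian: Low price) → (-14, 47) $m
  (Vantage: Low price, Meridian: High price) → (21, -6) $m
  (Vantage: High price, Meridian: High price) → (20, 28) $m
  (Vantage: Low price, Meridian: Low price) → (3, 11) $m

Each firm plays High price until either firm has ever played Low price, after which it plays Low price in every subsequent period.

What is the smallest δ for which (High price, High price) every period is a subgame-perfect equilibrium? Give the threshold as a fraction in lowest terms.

Vantage: cooperation gives 20 each period; deviation gives 21 once then 3 forever.
  20/(1−δ) ≥ 21 + 3δ/(1−δ) ⇒ δ ≥ 1/18.
Meridian: cooperation gives 28 each period; deviation gives 47 once then 11 forever.
  δ ≥ 19/36.
Both must hold, so the binding constraint is Meridian's: δ ≥ 19/36.

19/36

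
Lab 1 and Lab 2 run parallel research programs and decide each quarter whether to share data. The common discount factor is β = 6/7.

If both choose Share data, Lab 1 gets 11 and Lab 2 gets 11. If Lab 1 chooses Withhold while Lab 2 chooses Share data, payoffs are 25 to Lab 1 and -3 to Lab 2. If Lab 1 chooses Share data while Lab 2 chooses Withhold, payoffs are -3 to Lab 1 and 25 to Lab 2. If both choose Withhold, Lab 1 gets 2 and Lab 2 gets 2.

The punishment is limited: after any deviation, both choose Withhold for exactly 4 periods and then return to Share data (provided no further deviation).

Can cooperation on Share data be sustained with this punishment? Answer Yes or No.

Yes

IC: β+…+β^4 ≥ (25−11)/(11−2) = 14/9.
At β = 6/7: partial sum = 2.7613 ≥ 1.5556. Cooperation sustainable.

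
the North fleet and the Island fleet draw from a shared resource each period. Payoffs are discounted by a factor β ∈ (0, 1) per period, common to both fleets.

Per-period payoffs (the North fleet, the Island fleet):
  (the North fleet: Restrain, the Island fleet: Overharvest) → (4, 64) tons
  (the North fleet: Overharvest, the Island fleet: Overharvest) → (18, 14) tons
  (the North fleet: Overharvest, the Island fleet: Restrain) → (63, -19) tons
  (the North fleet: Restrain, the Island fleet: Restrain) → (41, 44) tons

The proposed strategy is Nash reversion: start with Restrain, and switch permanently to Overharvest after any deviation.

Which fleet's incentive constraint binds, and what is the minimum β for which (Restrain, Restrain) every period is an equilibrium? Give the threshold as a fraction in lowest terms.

the North fleet; β ≥ 22/45

the North fleet's threshold: (63−41)/(63−18) = 22/45.
the Island fleet's threshold: (64−44)/(64−14) = 2/5.
22/45 > 2/5, so the North fleet binds and β* = 22/45.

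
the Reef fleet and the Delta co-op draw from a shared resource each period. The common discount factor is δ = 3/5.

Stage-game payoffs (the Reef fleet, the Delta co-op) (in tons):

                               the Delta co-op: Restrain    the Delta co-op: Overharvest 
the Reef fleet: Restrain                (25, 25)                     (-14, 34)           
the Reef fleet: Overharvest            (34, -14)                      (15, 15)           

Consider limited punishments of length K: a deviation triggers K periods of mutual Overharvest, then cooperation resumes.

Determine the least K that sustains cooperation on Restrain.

IC: δ(1−δ^K)/(1−δ) ≥ (34−25)/(25−15) = 9/10.
With δ = 3/5: need 1 − δ^K ≥ 9/10·(1−3/5)/(3/5), i.e. δ^K ≤ 0.4000.
Since (3/5)^1 = 0.6000 and (3/5)^2 = 0.3600, the smallest such K is 2.

2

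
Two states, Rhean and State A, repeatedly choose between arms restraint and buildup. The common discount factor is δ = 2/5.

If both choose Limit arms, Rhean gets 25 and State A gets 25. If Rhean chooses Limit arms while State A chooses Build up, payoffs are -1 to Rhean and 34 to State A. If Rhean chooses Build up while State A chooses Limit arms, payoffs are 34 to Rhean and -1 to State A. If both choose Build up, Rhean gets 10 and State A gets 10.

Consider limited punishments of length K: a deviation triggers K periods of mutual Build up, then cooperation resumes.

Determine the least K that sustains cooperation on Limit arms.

No profitable deviation requires (25−10)(δ+…+δ^K) ≥ 34−25, i.e. δ+…+δ^K ≥ 3/5 ≈ 0.6000.
With δ = 2/5, the partial sums are K=1: 0.4000, K=2: 0.5600, K=3: 0.6240.
K = 3 is the first length at which the sum reaches 0.6000.

3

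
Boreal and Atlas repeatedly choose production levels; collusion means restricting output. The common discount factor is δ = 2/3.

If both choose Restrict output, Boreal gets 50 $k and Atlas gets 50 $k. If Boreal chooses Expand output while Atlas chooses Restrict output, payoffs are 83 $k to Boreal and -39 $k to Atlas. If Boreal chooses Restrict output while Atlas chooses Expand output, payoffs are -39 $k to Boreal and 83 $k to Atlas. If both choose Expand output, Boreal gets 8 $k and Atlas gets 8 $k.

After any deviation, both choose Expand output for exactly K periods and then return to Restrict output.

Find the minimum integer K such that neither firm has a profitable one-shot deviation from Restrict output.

2

No profitable deviation requires (50−8)(δ+…+δ^K) ≥ 83−50, i.e. δ+…+δ^K ≥ 11/14 ≈ 0.7857.
With δ = 2/3, the partial sums are K=1: 0.6667, K=2: 1.1111.
K = 2 is the first length at which the sum reaches 0.7857.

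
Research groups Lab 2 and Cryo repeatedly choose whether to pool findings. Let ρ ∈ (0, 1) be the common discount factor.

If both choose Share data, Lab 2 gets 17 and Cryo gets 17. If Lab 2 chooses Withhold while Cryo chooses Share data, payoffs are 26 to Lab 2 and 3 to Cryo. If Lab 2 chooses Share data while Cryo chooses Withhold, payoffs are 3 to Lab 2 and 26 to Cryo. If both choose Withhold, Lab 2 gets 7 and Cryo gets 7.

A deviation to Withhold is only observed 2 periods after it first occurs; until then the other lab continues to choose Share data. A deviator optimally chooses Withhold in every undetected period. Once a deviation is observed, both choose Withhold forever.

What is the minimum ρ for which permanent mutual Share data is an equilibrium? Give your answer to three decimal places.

Deviating for the 2 undetected periods gains 26−17 = 9 per period over cooperation, then loses 17−7 = 10 per period forever once punishment starts.
Gain: 9(1 + ρ + … + ρ^1); loss: 10·ρ^2/(1−ρ).
No profitable deviation ⇔ 9(1−ρ^2) ≤ 10·ρ^2, i.e. ρ^2 ≥ 9/(9+10) = 9/19.
Hence ρ ≥ (9/19)^(1/2) ≈ 0.688.

0.688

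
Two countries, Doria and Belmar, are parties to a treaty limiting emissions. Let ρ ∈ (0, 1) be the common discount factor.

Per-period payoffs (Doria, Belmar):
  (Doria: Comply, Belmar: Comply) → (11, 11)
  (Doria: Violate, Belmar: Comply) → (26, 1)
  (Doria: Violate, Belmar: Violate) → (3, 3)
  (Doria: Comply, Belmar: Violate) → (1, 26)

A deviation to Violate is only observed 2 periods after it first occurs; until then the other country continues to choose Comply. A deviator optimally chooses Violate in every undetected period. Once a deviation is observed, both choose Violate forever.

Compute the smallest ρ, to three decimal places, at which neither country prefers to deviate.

0.808

Deviating for the 2 undetected periods gains 26−11 = 15 per period over cooperation, then loses 11−3 = 8 per period forever once punishment starts.
Gain: 15(1 + ρ + … + ρ^1); loss: 8·ρ^2/(1−ρ).
No profitable deviation ⇔ 15(1−ρ^2) ≤ 8·ρ^2, i.e. ρ^2 ≥ 15/(15+8) = 15/23.
Hence ρ ≥ (15/23)^(1/2) ≈ 0.808.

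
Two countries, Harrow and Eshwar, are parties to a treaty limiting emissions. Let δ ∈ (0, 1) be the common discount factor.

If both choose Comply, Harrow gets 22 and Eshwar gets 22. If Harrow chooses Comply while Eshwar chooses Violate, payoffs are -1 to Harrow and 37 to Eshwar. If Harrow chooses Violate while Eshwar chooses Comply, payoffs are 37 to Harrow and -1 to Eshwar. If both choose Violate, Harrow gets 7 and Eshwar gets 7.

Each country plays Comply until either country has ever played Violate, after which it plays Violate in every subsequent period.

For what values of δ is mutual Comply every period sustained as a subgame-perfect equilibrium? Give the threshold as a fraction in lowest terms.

Cooperation forever yields 22 each period: 22/(1−δ).
Deviating yields 37 once, then 7 forever: 37 + 7δ/(1−δ).
No profitable deviation requires 22/(1−δ) ≥ 37 + 7δ/(1−δ).
Multiplying by (1−δ): 22 ≥ 37(1−δ) + 7δ = 37 − 30δ.
So 30δ ≥ 15, i.e. δ ≥ 15/30 = 1/2.

1/2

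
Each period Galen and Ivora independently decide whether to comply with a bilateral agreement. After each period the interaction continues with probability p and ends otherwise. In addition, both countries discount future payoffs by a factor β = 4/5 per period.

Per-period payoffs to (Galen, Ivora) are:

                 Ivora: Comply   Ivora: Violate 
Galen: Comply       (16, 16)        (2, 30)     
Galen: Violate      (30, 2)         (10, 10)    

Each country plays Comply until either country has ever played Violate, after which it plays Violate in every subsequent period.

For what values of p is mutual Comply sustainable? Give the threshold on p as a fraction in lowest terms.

With continuation probability p and discount β, the effective per-period discount factor is βp.
Grim-trigger IC: βp ≥ (30−16)/(30−10) = 7/10.
So p ≥ (7/10)/(4/5) = 7/8.

7/8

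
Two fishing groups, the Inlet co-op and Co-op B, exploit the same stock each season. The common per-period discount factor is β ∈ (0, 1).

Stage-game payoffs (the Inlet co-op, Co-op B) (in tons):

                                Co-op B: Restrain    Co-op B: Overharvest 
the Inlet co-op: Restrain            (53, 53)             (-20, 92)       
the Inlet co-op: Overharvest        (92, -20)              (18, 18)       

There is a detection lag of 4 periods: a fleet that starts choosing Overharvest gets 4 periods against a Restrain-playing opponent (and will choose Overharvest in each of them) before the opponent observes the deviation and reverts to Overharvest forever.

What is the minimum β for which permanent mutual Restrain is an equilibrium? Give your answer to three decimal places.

The best deviation is to choose Overharvest for all 4 undetected periods, earning 92 each, then 18 forever once detected.
Deviation value: 92(1−β^4)/(1−β) + 18β^4/(1−β); cooperation value: 53/(1−β).
IC: 53 ≥ 92(1−β^4) + 18β^4 = 92 − 74β^4.
So β^4 ≥ 39/74, giving β ≥ (39/74)^(1/4) ≈ 0.852.

0.852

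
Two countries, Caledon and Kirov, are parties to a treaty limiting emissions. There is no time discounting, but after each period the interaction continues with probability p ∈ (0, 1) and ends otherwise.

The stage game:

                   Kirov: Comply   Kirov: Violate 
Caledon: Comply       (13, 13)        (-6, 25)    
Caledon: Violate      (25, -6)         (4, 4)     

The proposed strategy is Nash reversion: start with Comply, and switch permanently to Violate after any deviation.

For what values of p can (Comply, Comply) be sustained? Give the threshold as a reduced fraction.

4/7

Expected cooperation value is 13 + p·13 + p²·13 + … = 13/(1−p); deviation gives 25 + p·4/(1−p).
13 ≥ 25(1−p) + 4p ⇒ 21p ≥ 12 ⇒ p ≥ 12/21 = 4/7.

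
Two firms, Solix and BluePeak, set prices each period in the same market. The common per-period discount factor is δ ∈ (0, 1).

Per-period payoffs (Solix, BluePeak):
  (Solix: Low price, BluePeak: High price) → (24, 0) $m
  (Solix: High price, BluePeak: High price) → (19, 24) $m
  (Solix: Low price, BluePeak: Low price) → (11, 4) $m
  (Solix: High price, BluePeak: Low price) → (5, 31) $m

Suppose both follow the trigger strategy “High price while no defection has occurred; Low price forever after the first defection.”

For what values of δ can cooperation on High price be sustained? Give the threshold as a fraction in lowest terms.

For Solix: deviation gain 24−19 = 5, per-period punishment loss 19−11 = 8. IC gives δ ≥ 5/13.
For BluePeak: gain 7, loss 20 per period, so δ ≥ 7/27.
The tighter constraint is Solix's, so cooperation needs δ ≥ 5/13.

5/13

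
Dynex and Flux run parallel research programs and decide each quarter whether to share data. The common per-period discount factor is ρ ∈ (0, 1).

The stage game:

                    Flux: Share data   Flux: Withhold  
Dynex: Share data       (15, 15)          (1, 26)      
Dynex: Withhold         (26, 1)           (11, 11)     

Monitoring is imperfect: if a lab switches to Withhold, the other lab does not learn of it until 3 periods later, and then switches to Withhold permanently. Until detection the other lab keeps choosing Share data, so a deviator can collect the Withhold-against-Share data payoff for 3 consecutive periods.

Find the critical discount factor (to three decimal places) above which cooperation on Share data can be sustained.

The best deviation is to choose Withhold for all 3 undetected periods, earning 26 each, then 11 forever once detected.
Deviation value: 26(1−ρ^3)/(1−ρ) + 11ρ^3/(1−ρ); cooperation value: 15/(1−ρ).
IC: 15 ≥ 26(1−ρ^3) + 11ρ^3 = 26 − 15ρ^3.
So ρ^3 ≥ 11/15, giving ρ ≥ (11/15)^(1/3) ≈ 0.902.

0.902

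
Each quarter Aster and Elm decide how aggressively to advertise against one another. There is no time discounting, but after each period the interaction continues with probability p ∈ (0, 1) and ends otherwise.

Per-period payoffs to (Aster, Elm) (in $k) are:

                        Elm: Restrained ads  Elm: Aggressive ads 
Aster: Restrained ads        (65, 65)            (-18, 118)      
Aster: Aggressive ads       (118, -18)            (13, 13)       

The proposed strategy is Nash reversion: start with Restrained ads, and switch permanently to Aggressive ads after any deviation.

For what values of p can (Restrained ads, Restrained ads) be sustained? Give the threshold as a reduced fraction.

53/105

Expected cooperation value is 65 + p·65 + p²·65 + … = 65/(1−p); deviation gives 118 + p·13/(1−p).
65 ≥ 118(1−p) + 13p ⇒ 105p ≥ 53 ⇒ p ≥ 53/105.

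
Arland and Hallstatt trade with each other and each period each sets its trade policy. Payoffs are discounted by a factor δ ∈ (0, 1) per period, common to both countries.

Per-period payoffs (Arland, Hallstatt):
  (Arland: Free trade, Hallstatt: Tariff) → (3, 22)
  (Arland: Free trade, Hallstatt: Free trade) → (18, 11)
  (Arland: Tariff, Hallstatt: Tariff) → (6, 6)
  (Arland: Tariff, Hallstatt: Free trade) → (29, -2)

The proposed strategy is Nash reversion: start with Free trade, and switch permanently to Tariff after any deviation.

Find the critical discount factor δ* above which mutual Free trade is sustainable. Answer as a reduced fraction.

For Arland: deviation gain 29−18 = 11, per-period punishment loss 18−6 = 12. IC gives δ ≥ 11/23.
For Hallstatt: gain 11, loss 5 per period, so δ ≥ 11/16.
The tighter constraint is Hallstatt's, so cooperation needs δ ≥ 11/16.

11/16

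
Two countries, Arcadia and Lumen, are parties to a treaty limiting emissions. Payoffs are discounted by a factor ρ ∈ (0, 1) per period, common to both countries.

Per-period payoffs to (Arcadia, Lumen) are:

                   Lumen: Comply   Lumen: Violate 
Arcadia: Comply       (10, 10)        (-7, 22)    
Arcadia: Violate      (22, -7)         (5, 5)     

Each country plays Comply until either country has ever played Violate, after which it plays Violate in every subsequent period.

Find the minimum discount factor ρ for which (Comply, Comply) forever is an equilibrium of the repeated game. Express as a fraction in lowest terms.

10/(1−ρ) ≥ 22 + 5ρ/(1−ρ)
10 ≥ 22 − 17ρ
ρ ≥ 12/17.

12/17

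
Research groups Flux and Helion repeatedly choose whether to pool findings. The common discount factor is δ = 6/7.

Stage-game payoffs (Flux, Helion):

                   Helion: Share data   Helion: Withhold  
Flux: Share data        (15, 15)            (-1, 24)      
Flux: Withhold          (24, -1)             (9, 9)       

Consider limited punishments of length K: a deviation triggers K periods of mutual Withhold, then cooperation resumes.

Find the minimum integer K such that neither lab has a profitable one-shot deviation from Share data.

2

IC: δ(1−δ^K)/(1−δ) ≥ (24−15)/(15−9) = 3/2.
With δ = 6/7: need 1 − δ^K ≥ 3/2·(1−6/7)/(6/7), i.e. δ^K ≤ 0.7500.
Since (6/7)^1 = 0.8571 and (6/7)^2 = 0.7347, the smallest such K is 2.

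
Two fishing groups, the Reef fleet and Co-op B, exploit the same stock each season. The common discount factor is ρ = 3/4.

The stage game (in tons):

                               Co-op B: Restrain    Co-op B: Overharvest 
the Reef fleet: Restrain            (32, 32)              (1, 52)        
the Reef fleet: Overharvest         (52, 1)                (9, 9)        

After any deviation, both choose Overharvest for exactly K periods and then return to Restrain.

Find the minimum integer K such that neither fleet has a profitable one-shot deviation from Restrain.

2

IC: ρ(1−ρ^K)/(1−ρ) ≥ (52−32)/(32−9) = 20/23.
With ρ = 3/4: need 1 − ρ^K ≥ 20/23·(1−3/4)/(3/4), i.e. ρ^K ≤ 0.7101.
Since (3/4)^1 = 0.7500 and (3/4)^2 = 0.5625, the smallest such K is 2.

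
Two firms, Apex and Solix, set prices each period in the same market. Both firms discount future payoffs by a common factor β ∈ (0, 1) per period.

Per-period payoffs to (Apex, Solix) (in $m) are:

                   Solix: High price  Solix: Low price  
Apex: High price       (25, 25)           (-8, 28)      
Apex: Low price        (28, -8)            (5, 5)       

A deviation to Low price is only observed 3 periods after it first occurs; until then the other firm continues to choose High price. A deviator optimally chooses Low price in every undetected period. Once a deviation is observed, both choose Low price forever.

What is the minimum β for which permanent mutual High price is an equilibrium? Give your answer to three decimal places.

The best deviation is to choose Low price for all 3 undetected periods, earning 28 each, then 5 forever once detected.
Deviation value: 28(1−β^3)/(1−β) + 5β^3/(1−β); cooperation value: 25/(1−β).
IC: 25 ≥ 28(1−β^3) + 5β^3 = 28 − 23β^3.
So β^3 ≥ 3/23, giving β ≥ (3/23)^(1/3) ≈ 0.507.

0.507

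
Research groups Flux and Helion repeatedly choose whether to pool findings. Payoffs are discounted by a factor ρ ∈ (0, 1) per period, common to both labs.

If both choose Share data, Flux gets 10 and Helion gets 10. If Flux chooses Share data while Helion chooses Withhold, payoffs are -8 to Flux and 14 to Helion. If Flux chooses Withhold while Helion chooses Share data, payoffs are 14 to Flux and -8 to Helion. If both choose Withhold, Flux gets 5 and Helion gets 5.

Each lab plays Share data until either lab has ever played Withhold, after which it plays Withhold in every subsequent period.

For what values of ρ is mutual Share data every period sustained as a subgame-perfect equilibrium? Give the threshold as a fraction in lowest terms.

4/9

Cooperation forever yields 10 each period: 10/(1−ρ).
Deviating yields 14 once, then 5 forever: 14 + 5ρ/(1−ρ).
No profitable deviation requires 10/(1−ρ) ≥ 14 + 5ρ/(1−ρ).
Multiplying by (1−ρ): 10 ≥ 14(1−ρ) + 5ρ = 14 − 9ρ.
So 9ρ ≥ 4, i.e. ρ ≥ 4/9.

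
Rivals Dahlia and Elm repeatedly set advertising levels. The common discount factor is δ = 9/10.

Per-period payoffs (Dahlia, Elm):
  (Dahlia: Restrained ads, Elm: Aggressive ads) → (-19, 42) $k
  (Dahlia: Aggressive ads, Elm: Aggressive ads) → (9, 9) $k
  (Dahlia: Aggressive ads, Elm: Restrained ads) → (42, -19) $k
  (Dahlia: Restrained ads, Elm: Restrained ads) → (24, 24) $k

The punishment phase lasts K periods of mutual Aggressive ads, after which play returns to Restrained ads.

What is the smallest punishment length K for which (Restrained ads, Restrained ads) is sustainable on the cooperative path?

Need Σ_{k=1}^{K} δ^k ≥ (42−24)/(24−9) = 1.2000 at δ = 9/10.
At K = 1 the sum is 0.9000 < 1.2000; at K = 2 it is 1.7100 ≥ 1.2000.
So the minimum punishment length is K = 2.

2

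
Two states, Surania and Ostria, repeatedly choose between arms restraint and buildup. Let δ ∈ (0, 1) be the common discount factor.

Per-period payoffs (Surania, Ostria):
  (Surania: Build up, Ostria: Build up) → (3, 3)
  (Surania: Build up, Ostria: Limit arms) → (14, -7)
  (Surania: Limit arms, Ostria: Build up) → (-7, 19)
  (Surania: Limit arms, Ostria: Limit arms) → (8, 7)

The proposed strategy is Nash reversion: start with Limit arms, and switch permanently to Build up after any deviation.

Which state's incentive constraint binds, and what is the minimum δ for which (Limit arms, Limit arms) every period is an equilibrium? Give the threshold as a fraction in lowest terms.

Ostria; δ ≥ 3/4

For Surania: deviation gain 14−8 = 6, per-period punishment loss 8−3 = 5. IC gives δ ≥ 6/11.
For Ostria: gain 12, loss 4 per period, so δ ≥ 12/16 = 3/4.
The tighter constraint is Ostria's, so cooperation needs δ ≥ 3/4.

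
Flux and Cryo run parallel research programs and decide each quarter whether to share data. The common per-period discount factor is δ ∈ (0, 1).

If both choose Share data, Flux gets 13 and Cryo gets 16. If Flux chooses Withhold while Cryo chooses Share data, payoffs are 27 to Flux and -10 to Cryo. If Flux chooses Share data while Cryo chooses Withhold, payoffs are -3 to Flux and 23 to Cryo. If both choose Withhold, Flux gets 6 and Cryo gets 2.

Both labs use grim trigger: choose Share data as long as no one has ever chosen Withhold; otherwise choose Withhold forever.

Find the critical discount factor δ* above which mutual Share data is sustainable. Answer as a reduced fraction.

2/3

For Flux: deviation gain 27−13 = 14, per-period punishment loss 13−6 = 7. IC gives δ ≥ 14/21 = 2/3.
For Cryo: gain 7, loss 14 per period, so δ ≥ 7/21 = 1/3.
The tighter constraint is Flux's, so cooperation needs δ ≥ 2/3.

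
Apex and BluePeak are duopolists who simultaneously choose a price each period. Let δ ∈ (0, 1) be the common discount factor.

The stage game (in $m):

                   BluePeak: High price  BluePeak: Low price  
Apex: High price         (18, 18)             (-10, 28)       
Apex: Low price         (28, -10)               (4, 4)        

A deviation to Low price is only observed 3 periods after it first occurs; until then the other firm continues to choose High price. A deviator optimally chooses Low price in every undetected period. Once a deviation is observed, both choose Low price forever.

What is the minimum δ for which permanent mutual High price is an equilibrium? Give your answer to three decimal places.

Deviating for the 3 undetected periods gains 28−18 = 10 per period over cooperation, then loses 18−4 = 14 per period forever once punishment starts.
Gain: 10(1 + δ + … + δ^2); loss: 14·δ^3/(1−δ).
No profitable deviation ⇔ 10(1−δ^3) ≤ 14·δ^3, i.e. δ^3 ≥ 10/(10+14) = 5/12.
Hence δ ≥ (5/12)^(1/3) ≈ 0.747.

0.747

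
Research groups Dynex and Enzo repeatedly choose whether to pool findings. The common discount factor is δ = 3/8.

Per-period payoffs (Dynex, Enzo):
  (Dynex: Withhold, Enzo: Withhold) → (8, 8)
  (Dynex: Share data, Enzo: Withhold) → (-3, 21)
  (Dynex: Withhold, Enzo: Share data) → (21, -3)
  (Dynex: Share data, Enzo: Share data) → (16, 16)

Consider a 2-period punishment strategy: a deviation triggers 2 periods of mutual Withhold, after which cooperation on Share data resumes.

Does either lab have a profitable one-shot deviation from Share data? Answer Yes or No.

Comparing payoff streams over the 3 periods until play realigns: cooperate → 16(1+δ+…+δ^2); deviate → 21 + 8(δ+…+δ^2).
Cooperation is sustained iff (16−8)(δ+…+δ^2) ≥ 21−16.
δ+…+δ^2 = 3/8·(1−(3/8)^2)/(1−3/8) = 0.5156, and (21−16)/(16−8) = 0.6250.
0.5156 < 0.6250, so cooperation is not sustainable.

Yes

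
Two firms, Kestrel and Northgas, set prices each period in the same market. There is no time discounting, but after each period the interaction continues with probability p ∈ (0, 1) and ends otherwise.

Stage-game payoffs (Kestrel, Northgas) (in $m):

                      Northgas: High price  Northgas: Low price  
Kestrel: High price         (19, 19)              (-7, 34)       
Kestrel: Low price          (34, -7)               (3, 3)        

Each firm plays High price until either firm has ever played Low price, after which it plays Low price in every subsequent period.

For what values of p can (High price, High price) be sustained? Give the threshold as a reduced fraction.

15/31

With no time discounting, the continuation probability p plays the role of the discount factor.
Grim-trigger IC: 19/(1−p) ≥ 34 + 3p/(1−p) ⇒ p ≥ (34−19)/(34−3) = 15/31.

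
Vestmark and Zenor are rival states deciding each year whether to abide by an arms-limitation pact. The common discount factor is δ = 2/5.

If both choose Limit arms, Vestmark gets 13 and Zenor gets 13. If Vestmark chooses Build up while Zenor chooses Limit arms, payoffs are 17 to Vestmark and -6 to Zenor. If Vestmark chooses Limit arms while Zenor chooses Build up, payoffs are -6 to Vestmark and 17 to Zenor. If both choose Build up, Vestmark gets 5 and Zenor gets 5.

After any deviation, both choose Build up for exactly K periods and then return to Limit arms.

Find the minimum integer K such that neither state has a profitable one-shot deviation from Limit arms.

2

IC: δ(1−δ^K)/(1−δ) ≥ (17−13)/(13−5) = 1/2.
With δ = 2/5: need 1 − δ^K ≥ 1/2·(1−2/5)/(2/5), i.e. δ^K ≤ 0.2500.
Since (2/5)^1 = 0.4000 and (2/5)^2 = 0.1600, the smallest such K is 2.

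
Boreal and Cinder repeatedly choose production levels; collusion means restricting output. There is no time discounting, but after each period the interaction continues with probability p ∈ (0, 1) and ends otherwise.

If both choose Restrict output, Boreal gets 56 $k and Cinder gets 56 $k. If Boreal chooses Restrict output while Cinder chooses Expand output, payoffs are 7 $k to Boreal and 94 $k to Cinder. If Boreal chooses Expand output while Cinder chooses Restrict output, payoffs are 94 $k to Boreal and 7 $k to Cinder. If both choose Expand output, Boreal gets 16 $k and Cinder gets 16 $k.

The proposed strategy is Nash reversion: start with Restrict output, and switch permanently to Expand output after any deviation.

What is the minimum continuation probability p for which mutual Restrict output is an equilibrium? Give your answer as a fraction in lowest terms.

19/39

With no time discounting, the continuation probability p plays the role of the discount factor.
Grim-trigger IC: 56/(1−p) ≥ 94 + 16p/(1−p) ⇒ p ≥ (94−56)/(94−16) = 19/39.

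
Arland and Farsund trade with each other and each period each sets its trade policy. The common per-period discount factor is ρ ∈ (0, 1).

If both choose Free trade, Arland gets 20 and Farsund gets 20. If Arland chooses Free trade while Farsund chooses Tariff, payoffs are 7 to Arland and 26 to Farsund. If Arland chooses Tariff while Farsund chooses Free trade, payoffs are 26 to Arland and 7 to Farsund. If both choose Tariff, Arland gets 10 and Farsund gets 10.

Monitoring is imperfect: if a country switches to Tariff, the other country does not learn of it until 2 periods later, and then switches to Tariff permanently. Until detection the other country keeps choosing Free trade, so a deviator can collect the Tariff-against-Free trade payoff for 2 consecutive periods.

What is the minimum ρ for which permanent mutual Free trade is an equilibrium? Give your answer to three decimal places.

The best deviation is to choose Tariff for all 2 undetected periods, earning 26 each, then 10 forever once detected.
Deviation value: 26(1−ρ^2)/(1−ρ) + 10ρ^2/(1−ρ); cooperation value: 20/(1−ρ).
IC: 20 ≥ 26(1−ρ^2) + 10ρ^2 = 26 − 16ρ^2.
So ρ^2 ≥ 6/16 = 3/8, giving ρ ≥ (3/8)^(1/2) ≈ 0.612.

0.612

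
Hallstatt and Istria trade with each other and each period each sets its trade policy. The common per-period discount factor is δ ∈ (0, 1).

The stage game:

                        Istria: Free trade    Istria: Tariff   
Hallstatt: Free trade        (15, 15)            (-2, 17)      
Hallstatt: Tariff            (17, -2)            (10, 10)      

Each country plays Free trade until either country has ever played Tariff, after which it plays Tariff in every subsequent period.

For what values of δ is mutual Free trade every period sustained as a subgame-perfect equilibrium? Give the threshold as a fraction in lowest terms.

Cooperation forever yields 15 each period: 15/(1−δ).
Deviating yields 17 once, then 10 forever: 17 + 10δ/(1−δ).
No profitable deviation requires 15/(1−δ) ≥ 17 + 10δ/(1−δ).
Multiplying by (1−δ): 15 ≥ 17(1−δ) + 10δ = 17 − 7δ.
So 7δ ≥ 2, i.e. δ ≥ 2/7.

2/7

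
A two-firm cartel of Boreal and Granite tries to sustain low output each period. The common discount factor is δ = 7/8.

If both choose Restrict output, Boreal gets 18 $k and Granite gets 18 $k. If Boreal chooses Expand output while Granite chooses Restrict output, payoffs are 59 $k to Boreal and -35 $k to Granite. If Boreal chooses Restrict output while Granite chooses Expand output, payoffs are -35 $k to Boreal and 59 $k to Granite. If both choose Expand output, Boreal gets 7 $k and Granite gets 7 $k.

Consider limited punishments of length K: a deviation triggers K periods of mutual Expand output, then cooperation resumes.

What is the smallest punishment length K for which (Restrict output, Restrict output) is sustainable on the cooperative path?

6

IC: δ(1−δ^K)/(1−δ) ≥ (59−18)/(18−7) = 41/11.
With δ = 7/8: need 1 − δ^K ≥ 41/11·(1−7/8)/(7/8), i.e. δ^K ≤ 0.4675.
Since (7/8)^5 = 0.5129 and (7/8)^6 = 0.4488, the smallest such K is 6.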